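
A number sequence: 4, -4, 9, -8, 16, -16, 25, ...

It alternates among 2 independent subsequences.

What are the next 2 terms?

The terms cycle through 2 interleaved subsequences.
Track A: 4, 9, 16, 25 — perfect squares starting at 2².
Track B: -4, -8, -16 — geometric with ratio 2.
Position 8 falls in track B as its term 4, giving -32.
Position 9 falls in track A as its term 5, giving 36.

-32, 36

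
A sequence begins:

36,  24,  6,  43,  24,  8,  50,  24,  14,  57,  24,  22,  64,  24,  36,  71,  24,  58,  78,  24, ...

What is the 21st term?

Split by position mod 3 into 3 tracks.
Subsequence A is 36, 43, 50, 57, 64, 71, 78, which is adding 7 each time.
Subsequence B is 24, 24, 24, 24, 24, 24, 24, which is always 24.
Subsequence C is 6, 8, 14, 22, 36, 58, which is a Fibonacci-like recurrence a_n = a_{n-1} + a_{n-2}.
Term 21 comes from subsequence C (its 7th entry): 94.

94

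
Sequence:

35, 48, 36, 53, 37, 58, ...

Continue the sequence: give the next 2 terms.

Split by position mod 2 into 2 tracks.
Subsequence A is 35, 36, 37, which is linear: a_n = 34 + n.
Subsequence B is 48, 53, 58, which is arithmetic with common difference +5.
Position 7 falls in subsequence A as its term 4, giving 38.
Term 8 comes from subsequence B (its 4th entry): 63.

38, 63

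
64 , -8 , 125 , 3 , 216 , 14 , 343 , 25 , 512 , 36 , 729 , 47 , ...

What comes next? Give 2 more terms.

Taking every 2nd term gives 2 separate tracks.
Track A = 64, 125, 216, 343, 512, 729: consecutive cubes n³ from n = 4.
Track B = -8, 3, 14, 25, 36, 47: linear: a_n = -19 + 11·n.
Position 13 → track A, term 7 = 1000.
The 14th slot belongs to track B; its 7th term is 58.

1000, 58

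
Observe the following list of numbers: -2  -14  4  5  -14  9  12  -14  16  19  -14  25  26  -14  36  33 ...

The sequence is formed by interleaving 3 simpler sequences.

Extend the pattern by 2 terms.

Taking every 3rd term gives 3 separate tracks.
Stream A: -2, 5, 12, 19, 26, 33 (adding 7 each time).
Stream B: -14, -14, -14, -14, -14 (the constant sequence -14).
Stream C: 4, 9, 16, 25, 36 (the squares 2², 3², 4², …).
Term 17 comes from stream B (its 6th entry): -14.
Position 18 falls in stream C as its term 6, giving 49.

-14, 49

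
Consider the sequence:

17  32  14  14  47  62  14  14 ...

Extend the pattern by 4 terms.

The slot pattern repeats as AABB (period 4), so there are 2 interleaved tracks.
Track A = 17, 32, 47, 62: adding 15 each time.
Track B = 14, 14, 14, 14: constant 14.
Position 9 → track A, term 5 = 77.
The 10th slot belongs to track A; its 6th term is 92.
Term 11 comes from track B (its 5th entry): 14.
Term 12 comes from track B (its 6th entry): 14.

77, 92, 14, 14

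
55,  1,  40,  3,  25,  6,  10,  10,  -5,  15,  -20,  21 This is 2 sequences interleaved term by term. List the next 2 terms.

-35, 28

The terms cycle through 2 interleaved subsequences.
Track A = 55, 40, 25, 10, -5, -20: subtracting 15 each time.
Track B = 1, 3, 6, 10, 15, 21: the triangular numbers T_1, T_2, ….
Term 13 comes from track A (its 7th entry): -35.
Position 14 → track B, term 7 = 28.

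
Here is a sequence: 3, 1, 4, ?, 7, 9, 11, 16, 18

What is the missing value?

Taking every 2nd term gives 2 separate tracks.
Track A is 3, 4, 7, 11, 18, which is Fibonacci-style (each term is the sum of the two before it).
Track B is 1, ?, 9, 16, which is the squares 1², 2², 3², ….
The gap is track B's term 2; the rule gives 4.

4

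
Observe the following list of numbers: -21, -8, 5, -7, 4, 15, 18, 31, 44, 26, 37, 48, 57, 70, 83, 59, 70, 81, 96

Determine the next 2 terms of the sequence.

Positions follow the repeating pattern AAABBB; grouping by letter gives 2 tracks.
Subsequence A: -21, -8, 5, 18, 31, 44, 57, 70, 83, 96 (linear: a_n = -34 + 13·n).
Subsequence B: -7, 4, 15, 26, 37, 48, 59, 70, 81 (adding 11 each time).
Term 20 comes from subsequence A (its 11th entry): 109.
Position 21 → subsequence A, term 12 = 122.

109, 122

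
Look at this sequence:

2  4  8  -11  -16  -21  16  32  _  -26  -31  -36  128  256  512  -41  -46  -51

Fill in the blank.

64

Positions follow the repeating pattern AAABBB; grouping by letter gives 2 tracks.
Subsequence A: 2, 4, 8, 16, 32, ?, 128, 256, 512 (powers of 2).
Subsequence B: -11, -16, -21, -26, -31, -36, -41, -46, -51 (subtracting 5 each time).
Filling subsequence A at index 6 by its rule yields 64.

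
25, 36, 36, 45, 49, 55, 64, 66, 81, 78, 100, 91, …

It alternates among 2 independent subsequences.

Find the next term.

121

Taking every 2nd term gives 2 separate tracks.
Subsequence A: 25, 36, 49, 64, 81, 100. The squares 5², 6², 7², ….
Subsequence B: 36, 45, 55, 66, 78, 91. Triangular numbers starting at T_8.
Position 13 → subsequence A, term 7 = 121.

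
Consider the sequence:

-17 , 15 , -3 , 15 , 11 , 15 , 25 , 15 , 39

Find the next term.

15

The terms cycle through 2 interleaved subsequences.
Subsequence A: -17, -3, 11, 25, 39 (arithmetic, step +14).
Subsequence B: 15, 15, 15, 15 (always 15).
Position 10 → subsequence B, term 5 = 15.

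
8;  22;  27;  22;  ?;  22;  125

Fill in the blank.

Positions 1, 3, 5, … form one subsequence and positions 2, 4, 6, … form another.
Track A: 8, 27, ?, 125 (perfect cubes starting at 2³).
Track B: 22, 22, 22 (always 22).
The gap is track A's term 3; the rule gives 64.

64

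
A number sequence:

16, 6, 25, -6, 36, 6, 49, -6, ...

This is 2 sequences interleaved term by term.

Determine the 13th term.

Taking every 2nd term gives 2 separate tracks.
Track A is 16, 25, 36, 49, which is consecutive squares n² from n = 4.
Track B is 6, -6, 6, -6, which is the oscillation 6·(−1)^(n+1).
Position 13 → track A, term 7 = 100.

100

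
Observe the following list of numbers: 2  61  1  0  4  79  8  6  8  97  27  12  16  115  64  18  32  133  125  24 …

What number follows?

Taking every 4th term gives 4 separate tracks.
Stream A: 2, 4, 8, 16, 32 (successive powers of 2).
Stream B: 61, 79, 97, 115, 133 (arithmetic with common difference +18).
Stream C: 1, 8, 27, 64, 125 (the cubes 1³, 2³, 3³, …).
Stream D: 0, 6, 12, 18, 24 (arithmetic, step +6).
Position 21 falls in stream A as its term 6, giving 64.

64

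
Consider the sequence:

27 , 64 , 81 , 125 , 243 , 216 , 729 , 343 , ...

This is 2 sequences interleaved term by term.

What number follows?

2187

Positions 1, 3, 5, … form one subsequence and positions 2, 4, 6, … form another.
Subsequence A: 27, 81, 243, 729 — powers of 3.
Subsequence B: 64, 125, 216, 343 — perfect cubes starting at 4³.
Position 9 → subsequence A, term 5 = 2187.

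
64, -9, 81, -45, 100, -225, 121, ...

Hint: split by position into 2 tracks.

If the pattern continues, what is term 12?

Taking every 2nd term gives 2 separate tracks.
Track A is 64, 81, 100, 121, which is the squares 8², 9², 10², ….
Track B is -9, -45, -225, which is geometric, ×5 each step.
Term 12 comes from track B (its 6th entry): -28125.

-28125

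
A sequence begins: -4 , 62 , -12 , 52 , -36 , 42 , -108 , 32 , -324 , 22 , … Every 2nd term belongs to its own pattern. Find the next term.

-972

Split by position mod 2 into 2 tracks.
Subsequence A: -4, -12, -36, -108, -324 — geometric, ×3 each step.
Subsequence B: 62, 52, 42, 32, 22 — arithmetic with common difference −10.
The 11th slot belongs to subsequence A; its 6th term is -972.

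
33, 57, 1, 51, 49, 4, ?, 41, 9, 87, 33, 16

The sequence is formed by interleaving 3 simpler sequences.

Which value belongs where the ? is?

69

Split by position mod 3 into 3 tracks.
Subsequence A = 33, 51, ?, 87: linear: a_n = 15 + 18·n.
Subsequence B = 57, 49, 41, 33: arithmetic with common difference −8.
Subsequence C = 1, 4, 9, 16: perfect squares starting at 1².
Filling subsequence A at index 3 by its rule yields 69.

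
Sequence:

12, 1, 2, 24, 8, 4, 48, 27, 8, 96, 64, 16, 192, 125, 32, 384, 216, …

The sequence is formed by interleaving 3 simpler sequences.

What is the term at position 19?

Split by position mod 3: positions 1, 4, 7, … form one track, and each other residue class forms its own.
Track A = 12, 24, 48, 96, 192, 384: geometric, ×2 each step.
Track B = 1, 8, 27, 64, 125, 216: the cubes 1³, 2³, 3³, ….
Track C = 2, 4, 8, 16, 32: successive powers of 2.
The 19th slot belongs to track A; its 7th term is 768.

768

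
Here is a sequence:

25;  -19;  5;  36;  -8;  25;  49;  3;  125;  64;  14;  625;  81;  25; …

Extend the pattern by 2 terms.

The terms cycle through 3 interleaved subsequences.
Track A: 25, 36, 49, 64, 81. Consecutive squares n² from n = 5.
Track B: -19, -8, 3, 14, 25. Arithmetic with common difference +11.
Track C: 5, 25, 125, 625. Powers of 5.
Position 15 → track C, term 5 = 3125.
Position 16 falls in track A as its term 6, giving 100.

3125, 100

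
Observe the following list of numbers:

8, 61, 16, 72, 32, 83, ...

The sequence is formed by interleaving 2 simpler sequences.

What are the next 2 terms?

64, 94

Taking every 2nd term gives 2 separate tracks.
Subsequence A: 8, 16, 32. Powers of 2.
Subsequence B: 61, 72, 83. Adding 11 each time.
Term 7 comes from subsequence A (its 4th entry): 64.
The 8th slot belongs to subsequence B; its 4th term is 94.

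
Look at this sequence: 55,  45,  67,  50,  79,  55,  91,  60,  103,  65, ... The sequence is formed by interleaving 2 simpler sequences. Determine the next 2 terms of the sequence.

Taking every 2nd term gives 2 separate tracks.
Track A: 55, 67, 79, 91, 103 — adding 12 each time.
Track B: 45, 50, 55, 60, 65 — arithmetic with common difference +5.
Term 11 comes from track A (its 6th entry): 115.
Position 12 falls in track B as its term 6, giving 70.

115, 70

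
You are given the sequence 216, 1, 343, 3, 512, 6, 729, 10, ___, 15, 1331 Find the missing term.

1000

Positions 1, 3, 5, … form one subsequence and positions 2, 4, 6, … form another.
Subsequence A: 216, 343, 512, 729, ?, 1331 (perfect cubes starting at 6³).
Subsequence B: 1, 3, 6, 10, 15 (triangular numbers starting at T_1).
Filling subsequence A at index 5 by its rule yields 1000.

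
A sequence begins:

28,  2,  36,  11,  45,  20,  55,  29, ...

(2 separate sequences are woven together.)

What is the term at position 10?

Taking every 2nd term gives 2 separate tracks.
Track A is 28, 36, 45, 55, which is triangular numbers starting at T_7.
Track B is 2, 11, 20, 29, which is arithmetic, step +9.
Position 10 falls in track B as its term 5, giving 38.

38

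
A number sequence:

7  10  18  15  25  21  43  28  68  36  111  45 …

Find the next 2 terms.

179, 55

The terms cycle through 2 interleaved subsequences.
Stream A is 7, 18, 25, 43, 68, 111, which is each term equals the sum of the previous two.
Stream B is 10, 15, 21, 28, 36, 45, which is triangular numbers starting at T_4.
Position 13 → stream A, term 7 = 179.
Term 14 comes from stream B (its 7th entry): 55.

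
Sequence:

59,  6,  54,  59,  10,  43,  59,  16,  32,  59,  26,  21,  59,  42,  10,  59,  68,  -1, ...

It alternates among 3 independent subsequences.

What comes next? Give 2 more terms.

Read the sequence 3 terms at a time; column i is its own pattern.
Track A = 59, 59, 59, 59, 59, 59: the constant sequence 59.
Track B = 6, 10, 16, 26, 42, 68: each term equals the sum of the previous two.
Track C = 54, 43, 32, 21, 10, -1: arithmetic, step −11.
Position 19 → track A, term 7 = 59.
Position 20 falls in track B as its term 7, giving 110.

59, 110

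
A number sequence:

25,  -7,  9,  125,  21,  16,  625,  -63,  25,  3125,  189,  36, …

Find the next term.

Split by position mod 3: positions 1, 4, 7, … form one track, and each other residue class forms its own.
Subsequence A: 25, 125, 625, 3125. Powers 5^2, 5^3, 5^4, ….
Subsequence B: -7, 21, -63, 189. Geometric, ×-3 each step.
Subsequence C: 9, 16, 25, 36. Perfect squares starting at 3².
Position 13 → subsequence A, term 5 = 15625.

15625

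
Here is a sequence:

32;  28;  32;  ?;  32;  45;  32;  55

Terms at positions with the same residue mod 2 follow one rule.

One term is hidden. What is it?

36

Positions 1, 3, 5, … form one subsequence and positions 2, 4, 6, … form another.
Stream A: 32, 32, 32, 32. Always 32.
Stream B: 28, ?, 45, 55. Triangular numbers n(n+1)/2 for n = 7, 8, ….
So the missing entry in stream B is 36.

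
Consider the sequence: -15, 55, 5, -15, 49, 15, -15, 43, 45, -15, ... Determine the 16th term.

-15

The terms cycle through 3 interleaved subsequences.
Stream A = -15, -15, -15, -15: always -15.
Stream B = 55, 49, 43: arithmetic with common difference −6.
Stream C = 5, 15, 45: multiplying by 3 each time.
The 16th slot belongs to stream A; its 6th term is -15.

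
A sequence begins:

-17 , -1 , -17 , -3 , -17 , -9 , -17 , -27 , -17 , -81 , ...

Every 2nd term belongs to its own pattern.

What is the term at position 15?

Taking every 2nd term gives 2 separate tracks.
Stream A is -17, -17, -17, -17, -17, which is always -17.
Stream B is -1, -3, -9, -27, -81, which is geometric, ×3 each step.
Term 15 comes from stream A (its 8th entry): -17.

-17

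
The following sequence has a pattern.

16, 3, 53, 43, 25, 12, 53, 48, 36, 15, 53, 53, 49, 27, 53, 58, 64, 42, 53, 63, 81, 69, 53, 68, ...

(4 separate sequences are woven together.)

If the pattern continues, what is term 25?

100

Split by position mod 4: positions 1, 5, 9, … form one track, and each other residue class forms its own.
Track A = 16, 25, 36, 49, 64, 81: perfect squares starting at 4².
Track B = 3, 12, 15, 27, 42, 69: each term equals the sum of the previous two.
Track C = 53, 53, 53, 53, 53, 53: constant 53.
Track D = 43, 48, 53, 58, 63, 68: arithmetic with common difference +5.
Position 25 → track A, term 7 = 100.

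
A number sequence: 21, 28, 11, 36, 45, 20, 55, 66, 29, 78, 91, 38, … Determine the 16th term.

Positions follow the repeating pattern AAB; grouping by letter gives 2 tracks.
Stream A is 21, 28, 36, 45, 55, 66, 78, 91, which is triangular numbers starting at T_6.
Stream B is 11, 20, 29, 38, which is linear: a_n = 2 + 9·n.
Position 16 falls in stream A as its term 11, giving 136.

136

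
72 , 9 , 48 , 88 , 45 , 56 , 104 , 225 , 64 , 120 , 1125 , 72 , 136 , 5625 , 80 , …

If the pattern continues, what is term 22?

184

Read the sequence 3 terms at a time; column i is its own pattern.
Track A: 72, 88, 104, 120, 136 (arithmetic, step +16).
Track B: 9, 45, 225, 1125, 5625 (a geometric progression (common ratio 5)).
Track C: 48, 56, 64, 72, 80 (linear: a_n = 40 + 8·n).
The 22nd slot belongs to track A; its 8th term is 184.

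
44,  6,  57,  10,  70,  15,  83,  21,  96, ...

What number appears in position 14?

45

The terms cycle through 2 interleaved subsequences.
Stream A: 44, 57, 70, 83, 96 (linear: a_n = 31 + 13·n).
Stream B: 6, 10, 15, 21 (the triangular numbers T_3, T_4, …).
The 14th slot belongs to stream B; its 7th term is 45.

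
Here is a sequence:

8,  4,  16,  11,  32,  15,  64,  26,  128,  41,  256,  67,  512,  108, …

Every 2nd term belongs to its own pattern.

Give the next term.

1024

Odd-indexed and even-indexed terms follow separate rules.
Stream A: 8, 16, 32, 64, 128, 256, 512 — successive powers of 2.
Stream B: 4, 11, 15, 26, 41, 67, 108 — a Fibonacci-like recurrence a_n = a_{n-1} + a_{n-2}.
Position 15 falls in stream A as its term 8, giving 1024.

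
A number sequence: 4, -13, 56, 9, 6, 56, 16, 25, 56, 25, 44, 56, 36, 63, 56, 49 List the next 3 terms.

82, 56, 64

The terms cycle through 3 interleaved subsequences.
Track A: 4, 9, 16, 25, 36, 49 (the squares 2², 3², 4², …).
Track B: -13, 6, 25, 44, 63 (adding 19 each time).
Track C: 56, 56, 56, 56, 56 (constant 56).
Position 17 → track B, term 6 = 82.
Position 18 falls in track C as its term 6, giving 56.
Position 19 falls in track A as its term 7, giving 64.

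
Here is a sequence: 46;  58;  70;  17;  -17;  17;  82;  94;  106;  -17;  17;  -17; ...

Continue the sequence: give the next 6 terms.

Positions follow the repeating pattern AAABBB; grouping by letter gives 2 tracks.
Track A = 46, 58, 70, 82, 94, 106: adding 12 each time.
Track B = 17, -17, 17, -17, 17, -17: alternating ±17.
The 13th slot belongs to track A; its 7th term is 118.
The 14th slot belongs to track A; its 8th term is 130.
The 15th slot belongs to track A; its 9th term is 142.
Term 16 comes from track B (its 7th entry): 17.
Term 17 comes from track B (its 8th entry): -17.
Position 18 → track B, term 9 = 17.

118, 130, 142, 17, -17, 17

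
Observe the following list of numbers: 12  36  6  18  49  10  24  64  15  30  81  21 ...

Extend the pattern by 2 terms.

36, 100

Split by position mod 3: positions 1, 4, 7, … form one track, and each other residue class forms its own.
Track A is 12, 18, 24, 30, which is adding 6 each time.
Track B is 36, 49, 64, 81, which is consecutive squares n² from n = 6.
Track C is 6, 10, 15, 21, which is triangular numbers starting at T_3.
Position 13 falls in track A as its term 5, giving 36.
The 14th slot belongs to track B; its 5th term is 100.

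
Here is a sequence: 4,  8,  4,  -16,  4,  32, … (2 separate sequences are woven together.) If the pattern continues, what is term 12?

-256

Odd-indexed and even-indexed terms follow separate rules.
Stream A = 4, 4, 4: always 4.
Stream B = 8, -16, 32: geometric, ×-2 each step.
Position 12 → stream B, term 6 = -256.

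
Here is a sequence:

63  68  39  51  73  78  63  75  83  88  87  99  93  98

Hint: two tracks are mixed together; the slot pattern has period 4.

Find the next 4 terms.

Reading positions in blocks of 4 reveals the pattern AABB — 2 tracks woven together.
Subsequence A: 63, 68, 73, 78, 83, 88, 93, 98 — arithmetic, step +5.
Subsequence B: 39, 51, 63, 75, 87, 99 — arithmetic, step +12.
Position 15 → subsequence B, term 7 = 111.
Position 16 → subsequence B, term 8 = 123.
Term 17 comes from subsequence A (its 9th entry): 103.
Position 18 → subsequence A, term 10 = 108.

111, 123, 103, 108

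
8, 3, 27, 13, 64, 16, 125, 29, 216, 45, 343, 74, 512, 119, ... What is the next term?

Split by position mod 2 into 2 tracks.
Track A is 8, 27, 64, 125, 216, 343, 512, which is the cubes 2³, 3³, 4³, ….
Track B is 3, 13, 16, 29, 45, 74, 119, which is a Fibonacci-like recurrence a_n = a_{n-1} + a_{n-2}.
Position 15 → track A, term 8 = 729.

729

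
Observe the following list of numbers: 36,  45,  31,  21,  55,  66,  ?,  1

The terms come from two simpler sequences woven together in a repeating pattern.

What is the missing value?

11

Positions follow the repeating pattern AABB; grouping by letter gives 2 tracks.
Stream A is 36, 45, 55, 66, which is triangular numbers n(n+1)/2 for n = 8, 9, ….
Stream B is 31, 21, ?, 1, which is subtracting 10 each time.
So the missing entry in stream B is 11.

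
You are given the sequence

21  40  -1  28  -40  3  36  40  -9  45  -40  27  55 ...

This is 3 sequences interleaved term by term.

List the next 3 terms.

Split by position mod 3: positions 1, 4, 7, … form one track, and each other residue class forms its own.
Subsequence A = 21, 28, 36, 45, 55: triangular numbers n(n+1)/2 for n = 6, 7, ….
Subsequence B = 40, -40, 40, -40: alternating ±40.
Subsequence C = -1, 3, -9, 27: geometric, ×-3 each step.
Position 14 falls in subsequence B as its term 5, giving 40.
Position 15 → subsequence C, term 5 = -81.
Position 16 → subsequence A, term 6 = 66.

40, -81, 66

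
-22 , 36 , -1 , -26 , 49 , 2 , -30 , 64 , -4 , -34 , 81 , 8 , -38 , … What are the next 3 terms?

100, -16, -42

Split by position mod 3: positions 1, 4, 7, … form one track, and each other residue class forms its own.
Stream A: -22, -26, -30, -34, -38. Subtracting 4 each time.
Stream B: 36, 49, 64, 81. Perfect squares starting at 6².
Stream C: -1, 2, -4, 8. Multiplying by -2 each time.
The 14th slot belongs to stream B; its 5th term is 100.
Term 15 comes from stream C (its 5th entry): -16.
Position 16 → stream A, term 6 = -42.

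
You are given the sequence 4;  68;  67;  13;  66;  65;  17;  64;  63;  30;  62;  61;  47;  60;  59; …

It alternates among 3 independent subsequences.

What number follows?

The terms cycle through 3 interleaved subsequences.
Track A = 4, 13, 17, 30, 47: a Fibonacci-like recurrence a_n = a_{n-1} + a_{n-2}.
Track B = 68, 66, 64, 62, 60: arithmetic with common difference −2.
Track C = 67, 65, 63, 61, 59: arithmetic, step −2.
The 16th slot belongs to track A; its 6th term is 77.

77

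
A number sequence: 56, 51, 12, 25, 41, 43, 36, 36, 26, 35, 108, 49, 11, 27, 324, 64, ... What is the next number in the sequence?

-4

The terms cycle through 4 interleaved subsequences.
Track A: 56, 41, 26, 11 — arithmetic, step −15.
Track B: 51, 43, 35, 27 — arithmetic with common difference −8.
Track C: 12, 36, 108, 324 — geometric with ratio 3.
Track D: 25, 36, 49, 64 — the squares 5², 6², 7², ….
The 17th slot belongs to track A; its 5th term is -4.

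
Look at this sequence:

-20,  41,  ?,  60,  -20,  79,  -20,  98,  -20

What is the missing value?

-20

Split by position mod 2 into 2 tracks.
Track A: -20, ?, -20, -20, -20 (the constant sequence -20).
Track B: 41, 60, 79, 98 (arithmetic, step +19).
The gap is track A's term 2; the rule gives -20.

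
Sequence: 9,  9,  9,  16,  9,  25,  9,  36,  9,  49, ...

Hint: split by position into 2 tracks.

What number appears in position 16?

Odd-indexed and even-indexed terms follow separate rules.
Stream A: 9, 9, 9, 9, 9 — constant 9.
Stream B: 9, 16, 25, 36, 49 — perfect squares starting at 3².
Position 16 → stream B, term 8 = 100.

100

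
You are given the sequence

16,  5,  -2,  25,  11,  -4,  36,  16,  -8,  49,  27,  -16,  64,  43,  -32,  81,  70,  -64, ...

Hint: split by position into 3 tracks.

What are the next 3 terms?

Taking every 3rd term gives 3 separate tracks.
Subsequence A: 16, 25, 36, 49, 64, 81 — consecutive squares n² from n = 4.
Subsequence B: 5, 11, 16, 27, 43, 70 — Fibonacci-style (each term is the sum of the two before it).
Subsequence C: -2, -4, -8, -16, -32, -64 — a geometric progression (common ratio 2).
The 19th slot belongs to subsequence A; its 7th term is 100.
Position 20 falls in subsequence B as its term 7, giving 113.
Position 21 → subsequence C, term 7 = -128.

100, 113, -128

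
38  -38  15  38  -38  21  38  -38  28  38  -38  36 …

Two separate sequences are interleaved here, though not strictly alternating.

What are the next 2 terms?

The slot pattern repeats as AAB (period 3), so there are 2 interleaved tracks.
Stream A: 38, -38, 38, -38, 38, -38, 38, -38 — oscillating between 38 and -38.
Stream B: 15, 21, 28, 36 — triangular numbers starting at T_5.
The 13th slot belongs to stream A; its 9th term is 38.
The 14th slot belongs to stream A; its 10th term is -38.

38, -38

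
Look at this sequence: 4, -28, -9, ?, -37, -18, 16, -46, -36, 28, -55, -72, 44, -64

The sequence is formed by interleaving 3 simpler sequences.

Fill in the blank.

Split by position mod 3 into 3 tracks.
Subsequence A is 4, ?, 16, 28, 44, which is Fibonacci-style (each term is the sum of the two before it).
Subsequence B is -28, -37, -46, -55, -64, which is arithmetic, step −9.
Subsequence C is -9, -18, -36, -72, which is geometric, ×2 each step.
So the missing entry in subsequence A is 12.

12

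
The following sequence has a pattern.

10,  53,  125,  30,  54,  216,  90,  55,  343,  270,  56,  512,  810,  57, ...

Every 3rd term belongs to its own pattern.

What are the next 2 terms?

Read the sequence 3 terms at a time; column i is its own pattern.
Track A is 10, 30, 90, 270, 810, which is geometric with ratio 3.
Track B is 53, 54, 55, 56, 57, which is adding 1 each time.
Track C is 125, 216, 343, 512, which is consecutive cubes n³ from n = 5.
The 15th slot belongs to track C; its 5th term is 729.
Term 16 comes from track A (its 6th entry): 2430.

729, 2430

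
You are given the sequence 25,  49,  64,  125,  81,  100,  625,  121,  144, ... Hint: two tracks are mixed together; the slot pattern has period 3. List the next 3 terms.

3125, 169, 196

Reading positions in blocks of 3 reveals the pattern ABB — 2 tracks woven together.
Stream A is 25, 125, 625, which is powers 5^2, 5^3, 5^4, ….
Stream B is 49, 64, 81, 100, 121, 144, which is consecutive squares n² from n = 7.
Position 10 → stream A, term 4 = 3125.
Term 11 comes from stream B (its 7th entry): 169.
Term 12 comes from stream B (its 8th entry): 196.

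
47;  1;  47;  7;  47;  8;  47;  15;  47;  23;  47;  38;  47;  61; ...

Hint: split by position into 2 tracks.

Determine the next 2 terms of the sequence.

47, 99

Split by position mod 2 into 2 tracks.
Track A is 47, 47, 47, 47, 47, 47, 47, which is always 47.
Track B is 1, 7, 8, 15, 23, 38, 61, which is Fibonacci-style (each term is the sum of the two before it).
Position 15 → track A, term 8 = 47.
Position 16 → track B, term 8 = 99.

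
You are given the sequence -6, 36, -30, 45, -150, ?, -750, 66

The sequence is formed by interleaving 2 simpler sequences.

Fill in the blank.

55

The terms cycle through 2 interleaved subsequences.
Stream A: -6, -30, -150, -750 — geometric with ratio 5.
Stream B: 36, 45, ?, 66 — triangular numbers n(n+1)/2 for n = 8, 9, ….
The gap is stream B's term 3; the rule gives 55.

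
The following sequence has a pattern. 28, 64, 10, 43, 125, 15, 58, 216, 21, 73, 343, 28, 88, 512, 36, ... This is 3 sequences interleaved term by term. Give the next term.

The terms cycle through 3 interleaved subsequences.
Stream A = 28, 43, 58, 73, 88: adding 15 each time.
Stream B = 64, 125, 216, 343, 512: the cubes 4³, 5³, 6³, ….
Stream C = 10, 15, 21, 28, 36: the triangular numbers T_4, T_5, ….
Position 16 falls in stream A as its term 6, giving 103.

103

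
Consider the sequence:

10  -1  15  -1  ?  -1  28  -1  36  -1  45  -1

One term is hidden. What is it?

21

Taking every 2nd term gives 2 separate tracks.
Stream A: 10, 15, ?, 28, 36, 45. Triangular numbers starting at T_4.
Stream B: -1, -1, -1, -1, -1, -1. Constant -1.
The gap is stream A's term 3; the rule gives 21.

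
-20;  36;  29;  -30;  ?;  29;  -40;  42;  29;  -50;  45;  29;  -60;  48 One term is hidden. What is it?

The terms cycle through 3 interleaved subsequences.
Track A: -20, -30, -40, -50, -60 (subtracting 10 each time).
Track B: 36, ?, 42, 45, 48 (arithmetic with common difference +3).
Track C: 29, 29, 29, 29 (constant 29).
So the missing entry in track B is 39.

39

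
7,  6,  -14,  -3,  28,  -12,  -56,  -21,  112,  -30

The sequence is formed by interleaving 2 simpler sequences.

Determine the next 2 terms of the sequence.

-224, -39

The terms cycle through 2 interleaved subsequences.
Track A: 7, -14, 28, -56, 112 — multiplying by -2 each time.
Track B: 6, -3, -12, -21, -30 — subtracting 9 each time.
Position 11 falls in track A as its term 6, giving -224.
Position 12 falls in track B as its term 6, giving -39.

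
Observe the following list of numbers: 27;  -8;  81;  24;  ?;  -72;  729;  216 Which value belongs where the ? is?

243

Positions 1, 3, 5, … form one subsequence and positions 2, 4, 6, … form another.
Stream A is 27, 81, ?, 729, which is powers of 3.
Stream B is -8, 24, -72, 216, which is multiplying by -3 each time.
The gap is stream A's term 3; the rule gives 243.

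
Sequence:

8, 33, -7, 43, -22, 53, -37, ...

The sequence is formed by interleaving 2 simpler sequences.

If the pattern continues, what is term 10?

73

Split by position mod 2 into 2 tracks.
Track A: 8, -7, -22, -37 (arithmetic with common difference −15).
Track B: 33, 43, 53 (adding 10 each time).
Position 10 falls in track B as its term 5, giving 73.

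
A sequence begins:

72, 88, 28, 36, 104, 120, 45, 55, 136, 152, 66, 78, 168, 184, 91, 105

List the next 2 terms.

Reading positions in blocks of 4 reveals the pattern AABB — 2 tracks woven together.
Track A: 72, 88, 104, 120, 136, 152, 168, 184. Adding 16 each time.
Track B: 28, 36, 45, 55, 66, 78, 91, 105. Triangular numbers starting at T_7.
Position 17 falls in track A as its term 9, giving 200.
The 18th slot belongs to track A; its 10th term is 216.

200, 216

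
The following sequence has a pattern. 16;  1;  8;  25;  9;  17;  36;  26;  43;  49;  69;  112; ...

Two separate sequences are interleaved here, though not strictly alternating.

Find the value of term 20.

Positions follow the repeating pattern ABB; grouping by letter gives 2 tracks.
Track A: 16, 25, 36, 49. Consecutive squares n² from n = 4.
Track B: 1, 8, 9, 17, 26, 43, 69, 112. Each term equals the sum of the previous two.
Position 20 → track B, term 13 = 1241.

1241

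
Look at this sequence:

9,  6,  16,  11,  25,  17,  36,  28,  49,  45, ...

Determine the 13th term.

Split by position mod 2 into 2 tracks.
Subsequence A is 9, 16, 25, 36, 49, which is the squares 3², 4², 5², ….
Subsequence B is 6, 11, 17, 28, 45, which is each term equals the sum of the previous two.
The 13th slot belongs to subsequence A; its 7th term is 81.

81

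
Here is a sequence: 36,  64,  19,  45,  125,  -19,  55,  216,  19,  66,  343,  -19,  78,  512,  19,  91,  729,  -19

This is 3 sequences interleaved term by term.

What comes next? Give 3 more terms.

105, 1000, 19

Taking every 3rd term gives 3 separate tracks.
Track A = 36, 45, 55, 66, 78, 91: triangular numbers starting at T_8.
Track B = 64, 125, 216, 343, 512, 729: consecutive cubes n³ from n = 4.
Track C = 19, -19, 19, -19, 19, -19: oscillating between 19 and -19.
Position 19 → track A, term 7 = 105.
The 20th slot belongs to track B; its 7th term is 1000.
Position 21 → track C, term 7 = 19.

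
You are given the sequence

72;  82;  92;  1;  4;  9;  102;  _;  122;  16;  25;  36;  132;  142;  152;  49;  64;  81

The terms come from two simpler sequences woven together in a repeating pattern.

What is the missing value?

112

Positions follow the repeating pattern AAABBB; grouping by letter gives 2 tracks.
Stream A: 72, 82, 92, 102, ?, 122, 132, 142, 152. Arithmetic with common difference +10.
Stream B: 1, 4, 9, 16, 25, 36, 49, 64, 81. The squares 1², 2², 3², ….
So the missing entry in stream A is 112.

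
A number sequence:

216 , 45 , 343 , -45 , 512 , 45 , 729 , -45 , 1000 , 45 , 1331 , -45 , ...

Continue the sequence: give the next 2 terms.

1728, 45

Odd-indexed and even-indexed terms follow separate rules.
Stream A: 216, 343, 512, 729, 1000, 1331 — perfect cubes starting at 6³.
Stream B: 45, -45, 45, -45, 45, -45 — the oscillation 45·(−1)^(n+1).
Position 13 falls in stream A as its term 7, giving 1728.
Position 14 falls in stream B as its term 7, giving 45.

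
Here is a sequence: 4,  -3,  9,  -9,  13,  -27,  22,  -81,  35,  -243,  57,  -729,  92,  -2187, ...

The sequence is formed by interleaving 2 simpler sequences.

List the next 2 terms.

149, -6561

Odd-indexed and even-indexed terms follow separate rules.
Stream A = 4, 9, 13, 22, 35, 57, 92: each term equals the sum of the previous two.
Stream B = -3, -9, -27, -81, -243, -729, -2187: geometric, ×3 each step.
Position 15 falls in stream A as its term 8, giving 149.
The 16th slot belongs to stream B; its 8th term is -6561.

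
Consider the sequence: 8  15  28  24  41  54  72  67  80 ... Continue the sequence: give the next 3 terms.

216, 93, 106

Reading positions in blocks of 3 reveals the pattern ABB — 2 tracks woven together.
Track A: 8, 24, 72 (geometric with ratio 3).
Track B: 15, 28, 41, 54, 67, 80 (linear: a_n = 2 + 13·n).
Position 10 → track A, term 4 = 216.
The 11th slot belongs to track B; its 7th term is 93.
Position 12 → track B, term 8 = 106.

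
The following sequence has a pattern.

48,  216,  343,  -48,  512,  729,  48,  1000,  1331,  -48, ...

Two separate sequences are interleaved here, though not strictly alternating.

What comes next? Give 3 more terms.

Positions follow the repeating pattern ABB; grouping by letter gives 2 tracks.
Subsequence A = 48, -48, 48, -48: oscillating between 48 and -48.
Subsequence B = 216, 343, 512, 729, 1000, 1331: perfect cubes starting at 6³.
Term 11 comes from subsequence B (its 7th entry): 1728.
Position 12 falls in subsequence B as its term 8, giving 2197.
The 13th slot belongs to subsequence A; its 5th term is 48.

1728, 2197, 48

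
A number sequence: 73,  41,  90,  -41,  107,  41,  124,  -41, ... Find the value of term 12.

-41

Odd-indexed and even-indexed terms follow separate rules.
Subsequence A = 73, 90, 107, 124: arithmetic, step +17.
Subsequence B = 41, -41, 41, -41: oscillating between 41 and -41.
Term 12 comes from subsequence B (its 6th entry): -41.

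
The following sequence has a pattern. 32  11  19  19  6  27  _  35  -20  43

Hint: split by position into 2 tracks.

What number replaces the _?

-7

Odd-indexed and even-indexed terms follow separate rules.
Stream A is 32, 19, 6, ?, -20, which is arithmetic with common difference −13.
Stream B is 11, 19, 27, 35, 43, which is arithmetic with common difference +8.
So the missing entry in stream A is -7.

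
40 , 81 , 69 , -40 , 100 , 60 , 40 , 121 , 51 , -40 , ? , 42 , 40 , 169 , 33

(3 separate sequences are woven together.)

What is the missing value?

144

Taking every 3rd term gives 3 separate tracks.
Stream A: 40, -40, 40, -40, 40 (oscillating between 40 and -40).
Stream B: 81, 100, 121, ?, 169 (the squares 9², 10², 11², …).
Stream C: 69, 60, 51, 42, 33 (subtracting 9 each time).
So the missing entry in stream B is 144.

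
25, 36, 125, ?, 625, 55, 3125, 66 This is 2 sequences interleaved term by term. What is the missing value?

Split by position mod 2 into 2 tracks.
Track A: 25, 125, 625, 3125 (successive powers of 5).
Track B: 36, ?, 55, 66 (triangular numbers starting at T_8).
The gap is track B's term 2; the rule gives 45.

45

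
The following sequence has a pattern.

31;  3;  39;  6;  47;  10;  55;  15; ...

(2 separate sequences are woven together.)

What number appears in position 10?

Taking every 2nd term gives 2 separate tracks.
Stream A: 31, 39, 47, 55 (linear: a_n = 23 + 8·n).
Stream B: 3, 6, 10, 15 (triangular numbers starting at T_2).
The 10th slot belongs to stream B; its 5th term is 21.

21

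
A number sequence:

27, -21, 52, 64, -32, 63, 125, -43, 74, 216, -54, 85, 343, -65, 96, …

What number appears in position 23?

-98

Taking every 3rd term gives 3 separate tracks.
Track A is 27, 64, 125, 216, 343, which is the cubes 3³, 4³, 5³, ….
Track B is -21, -32, -43, -54, -65, which is arithmetic with common difference −11.
Track C is 52, 63, 74, 85, 96, which is arithmetic, step +11.
Position 23 falls in track B as its term 8, giving -98.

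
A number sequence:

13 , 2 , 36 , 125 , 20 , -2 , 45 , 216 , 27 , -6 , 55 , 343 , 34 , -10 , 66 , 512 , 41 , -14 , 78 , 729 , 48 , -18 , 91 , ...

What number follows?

Read the sequence 4 terms at a time; column i is its own pattern.
Stream A = 13, 20, 27, 34, 41, 48: arithmetic with common difference +7.
Stream B = 2, -2, -6, -10, -14, -18: subtracting 4 each time.
Stream C = 36, 45, 55, 66, 78, 91: the triangular numbers T_8, T_9, ….
Stream D = 125, 216, 343, 512, 729: consecutive cubes n³ from n = 5.
Term 24 comes from stream D (its 6th entry): 1000.

1000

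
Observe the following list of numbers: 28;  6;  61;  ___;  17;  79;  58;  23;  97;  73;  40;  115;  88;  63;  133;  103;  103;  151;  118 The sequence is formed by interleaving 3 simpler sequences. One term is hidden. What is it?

The terms cycle through 3 interleaved subsequences.
Track A is 28, ?, 58, 73, 88, 103, 118, which is arithmetic with common difference +15.
Track B is 6, 17, 23, 40, 63, 103, which is each term equals the sum of the previous two.
Track C is 61, 79, 97, 115, 133, 151, which is arithmetic with common difference +18.
Filling track A at index 2 by its rule yields 43.

43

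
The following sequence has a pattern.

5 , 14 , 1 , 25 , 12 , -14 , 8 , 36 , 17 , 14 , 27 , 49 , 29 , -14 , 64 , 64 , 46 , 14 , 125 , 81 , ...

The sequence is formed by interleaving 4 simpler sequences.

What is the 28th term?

121

Taking every 4th term gives 4 separate tracks.
Stream A = 5, 12, 17, 29, 46: each term equals the sum of the previous two.
Stream B = 14, -14, 14, -14, 14: the oscillation 14·(−1)^(n+1).
Stream C = 1, 8, 27, 64, 125: perfect cubes starting at 1³.
Stream D = 25, 36, 49, 64, 81: consecutive squares n² from n = 5.
Position 28 → stream D, term 7 = 121.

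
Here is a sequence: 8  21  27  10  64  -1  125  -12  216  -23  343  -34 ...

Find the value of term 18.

-67

The terms cycle through 2 interleaved subsequences.
Track A: 8, 27, 64, 125, 216, 343 — perfect cubes starting at 2³.
Track B: 21, 10, -1, -12, -23, -34 — linear: a_n = 32 − 11·n.
Position 18 → track B, term 9 = -67.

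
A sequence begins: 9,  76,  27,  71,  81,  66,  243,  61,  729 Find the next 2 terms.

Positions 1, 3, 5, … form one subsequence and positions 2, 4, 6, … form another.
Subsequence A: 9, 27, 81, 243, 729. A geometric progression (common ratio 3).
Subsequence B: 76, 71, 66, 61. Linear: a_n = 81 − 5·n.
Position 10 falls in subsequence B as its term 5, giving 56.
The 11th slot belongs to subsequence A; its 6th term is 2187.

56, 2187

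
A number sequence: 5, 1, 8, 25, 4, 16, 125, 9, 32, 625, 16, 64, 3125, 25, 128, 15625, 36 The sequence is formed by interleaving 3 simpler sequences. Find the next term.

Taking every 3rd term gives 3 separate tracks.
Track A: 5, 25, 125, 625, 3125, 15625. Geometric, ×5 each step.
Track B: 1, 4, 9, 16, 25, 36. Perfect squares starting at 1².
Track C: 8, 16, 32, 64, 128. Powers 2^3, 2^4, 2^5, ….
The 18th slot belongs to track C; its 6th term is 256.

256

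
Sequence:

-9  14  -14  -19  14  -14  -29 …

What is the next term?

Reading positions in blocks of 3 reveals the pattern ABB — 2 tracks woven together.
Track A is -9, -19, -29, which is arithmetic, step −10.
Track B is 14, -14, 14, -14, which is oscillating between 14 and -14.
Term 8 comes from track B (its 5th entry): 14.

14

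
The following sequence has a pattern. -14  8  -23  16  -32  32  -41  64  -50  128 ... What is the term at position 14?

The terms cycle through 2 interleaved subsequences.
Subsequence A: -14, -23, -32, -41, -50 — arithmetic, step −9.
Subsequence B: 8, 16, 32, 64, 128 — powers of 2.
Position 14 → subsequence B, term 7 = 512.

512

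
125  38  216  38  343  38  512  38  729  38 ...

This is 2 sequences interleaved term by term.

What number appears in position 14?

The terms cycle through 2 interleaved subsequences.
Stream A: 125, 216, 343, 512, 729 — the cubes 5³, 6³, 7³, ….
Stream B: 38, 38, 38, 38, 38 — the constant sequence 38.
The 14th slot belongs to stream B; its 7th term is 38.

38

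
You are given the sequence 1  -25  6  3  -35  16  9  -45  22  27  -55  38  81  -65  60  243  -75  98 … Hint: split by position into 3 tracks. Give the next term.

729

The terms cycle through 3 interleaved subsequences.
Track A: 1, 3, 9, 27, 81, 243 — powers of 3.
Track B: -25, -35, -45, -55, -65, -75 — arithmetic, step −10.
Track C: 6, 16, 22, 38, 60, 98 — Fibonacci-style (each term is the sum of the two before it).
The 19th slot belongs to track A; its 7th term is 729.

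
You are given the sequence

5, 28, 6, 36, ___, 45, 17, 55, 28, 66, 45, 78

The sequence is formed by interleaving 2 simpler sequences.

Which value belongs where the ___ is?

Odd-indexed and even-indexed terms follow separate rules.
Stream A: 5, 6, ?, 17, 28, 45 (Fibonacci-style (each term is the sum of the two before it)).
Stream B: 28, 36, 45, 55, 66, 78 (triangular numbers starting at T_7).
Filling stream A at index 3 by its rule yields 11.

11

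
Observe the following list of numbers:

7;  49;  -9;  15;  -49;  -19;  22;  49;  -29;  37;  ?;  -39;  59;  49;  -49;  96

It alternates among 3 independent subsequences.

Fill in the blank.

Split by position mod 3 into 3 tracks.
Subsequence A is 7, 15, 22, 37, 59, 96, which is a Fibonacci-like recurrence a_n = a_{n-1} + a_{n-2}.
Subsequence B is 49, -49, 49, ?, 49, which is oscillating between 49 and -49.
Subsequence C is -9, -19, -29, -39, -49, which is arithmetic, step −10.
Filling subsequence B at index 4 by its rule yields -49.

-49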